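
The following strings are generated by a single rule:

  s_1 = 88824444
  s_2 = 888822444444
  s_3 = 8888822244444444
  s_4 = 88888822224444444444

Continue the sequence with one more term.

Each string has the form 8^{n+2} 2^{n} 4^{2n+2} (n = 1, 2, …).
For the next term, n = 5, so the run lengths are 7, 5, 12.

888888822222444444444444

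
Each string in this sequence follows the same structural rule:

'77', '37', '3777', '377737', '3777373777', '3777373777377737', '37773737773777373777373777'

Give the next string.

From term 3 onward, concatenate the last term with the second-to-last: 37·77 = 3777, 3777·37 = 377737, …
So term 8 is 37773737773777373777373777·3777373777377737.

377737377737773737773737773777373777377737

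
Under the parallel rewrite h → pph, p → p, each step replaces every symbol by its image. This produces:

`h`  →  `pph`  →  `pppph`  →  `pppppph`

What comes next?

pppppppph

Expanding pppppph: p→p, p→p, p→p, p→p, p→p, p→p, h→pph. Concatenated: p p p p p p pph.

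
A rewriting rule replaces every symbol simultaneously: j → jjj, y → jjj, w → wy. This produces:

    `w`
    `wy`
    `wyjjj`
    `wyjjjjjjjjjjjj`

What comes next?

wyjjjjjjjjjjjjjjjjjjjjjjjjjjjjjjjjjjjjjjj

Replace each of the 14 characters of wyjjjjjjjjjjjj in place — wy jjj jjj jjj jjj jjj jjj jjj jjj jjj jjj jjj jjj jjj — and concatenate.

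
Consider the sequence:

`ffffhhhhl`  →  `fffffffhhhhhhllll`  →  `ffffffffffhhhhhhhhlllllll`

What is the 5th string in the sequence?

ffffffffffffffffhhhhhhhhhhhhlllllllllllll

The n-th term is 3n+1 f's then 2n+2 h's then 3n-2 l's (n = 1, 2, …).
Setting n = 5 gives 16, 12, 13 characters in each block.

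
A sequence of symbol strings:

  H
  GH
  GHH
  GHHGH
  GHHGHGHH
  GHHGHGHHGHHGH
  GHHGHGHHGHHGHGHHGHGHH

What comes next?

GHHGHGHHGHHGHGHHGHGHHGHHGHGHHGHHGH

This is a Fibonacci-style word recurrence s(k) = s(k−1)·s(k−2): e.g. GH·H = GHH.
So term 8 is GHHGHGHHGHHGHGHHGHGHH·GHHGHGHHGHHGH.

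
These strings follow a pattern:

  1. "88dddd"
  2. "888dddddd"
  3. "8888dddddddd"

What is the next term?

The n-th term is n 8's then 2n d's, where the shown terms are n = 2, 3, 4.
At n = 5 the blocks have lengths 5, 10.

88888dddddddddd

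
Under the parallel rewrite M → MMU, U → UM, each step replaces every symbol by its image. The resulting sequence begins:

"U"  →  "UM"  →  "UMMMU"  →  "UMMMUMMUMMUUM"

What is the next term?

Applying the rule to each of the 13 symbols of UMMMUMMUMMUUM gives the pieces UM MMU MMU MMU UM MMU MMU UM MMU MMU UM UM MMU, which concatenate to the answer.

UMMMUMMUMMUUMMMUMMUUMMMUMMUUMUMMMU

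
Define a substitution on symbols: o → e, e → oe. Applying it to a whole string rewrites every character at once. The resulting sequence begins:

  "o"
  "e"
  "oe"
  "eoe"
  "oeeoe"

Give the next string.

Apply φ to oeeoe symbol by symbol: o→e, e→oe, e→oe, o→e, e→oe; joined: e oe oe e oe.

eoeoeeoe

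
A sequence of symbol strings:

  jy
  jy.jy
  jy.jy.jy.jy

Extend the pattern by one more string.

Every step duplicates the string with '.' between the halves.
One more doubling of jy.jy.jy.jy gives the answer.

jy.jy.jy.jy.jy.jy.jy.jy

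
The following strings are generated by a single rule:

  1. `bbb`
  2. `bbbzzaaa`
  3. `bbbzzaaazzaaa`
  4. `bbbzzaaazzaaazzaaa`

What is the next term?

The strings grow by a fixed suffix zzaaa each time.
One more step from bbbzzaaazzaaazzaaa gives the answer.

bbbzzaaazzaaazzaaazzaaa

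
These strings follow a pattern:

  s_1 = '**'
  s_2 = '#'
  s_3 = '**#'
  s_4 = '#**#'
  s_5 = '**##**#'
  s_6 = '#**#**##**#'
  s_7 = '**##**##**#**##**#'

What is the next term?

From term 3 onward, concatenate the second-to-last term with the last: **·# = **#, #·**# = #**#, …
Continuing: #**#**##**# · **##**##**#**##**# gives term 8.

#**#**##**#**##**##**#**##**#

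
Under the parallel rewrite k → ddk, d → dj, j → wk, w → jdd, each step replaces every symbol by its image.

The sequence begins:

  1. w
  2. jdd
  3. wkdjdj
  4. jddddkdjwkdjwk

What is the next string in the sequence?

Replace each of the 14 characters of jddddkdjwkdjwk in place — wk dj dj dj dj ddk dj wk jdd ddk dj wk jdd ddk — and concatenate.

wkdjdjdjdjddkdjwkjddddkdjwkjddddk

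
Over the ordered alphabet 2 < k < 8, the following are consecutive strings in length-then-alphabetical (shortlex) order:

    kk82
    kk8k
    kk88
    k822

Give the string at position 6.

k828

Advancing 2 positions from k822 through k822 → k82k reaches term 6.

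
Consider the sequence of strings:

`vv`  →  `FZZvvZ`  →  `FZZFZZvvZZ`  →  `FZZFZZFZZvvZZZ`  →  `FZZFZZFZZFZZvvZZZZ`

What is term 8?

Each term wraps the previous one in FZZ on the left and Z on the right.
From FZZFZZFZZFZZvvZZZZ, 3 further steps: FZZFZZFZZFZZvvZZZZ → FZZFZZFZZFZZFZZvvZZZZZ → FZZFZZFZZFZZFZZFZZvvZZZZZZ → (answer).

FZZFZZFZZFZZFZZFZZFZZvvZZZZZZZ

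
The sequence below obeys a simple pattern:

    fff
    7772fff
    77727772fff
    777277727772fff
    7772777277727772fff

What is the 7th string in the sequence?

Each term is the previous one with 7772 prepended.
From 7772777277727772fff, 2 further steps: 7772777277727772fff → 77727772777277727772fff → (answer).

777277727772777277727772fff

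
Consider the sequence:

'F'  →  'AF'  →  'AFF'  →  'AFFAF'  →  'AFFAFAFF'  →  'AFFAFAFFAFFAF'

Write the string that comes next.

This is a Fibonacci-style word recurrence s(k) = s(k−1)·s(k−2): e.g. AF·F = AFF.
The next term joins AFFAFAFFAFFAF and AFFAFAFF.

AFFAFAFFAFFAFAFFAFAFF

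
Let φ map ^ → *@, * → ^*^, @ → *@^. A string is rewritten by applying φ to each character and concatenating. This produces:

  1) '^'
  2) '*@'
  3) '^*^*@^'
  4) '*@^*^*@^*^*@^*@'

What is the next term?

^*^*@^*@^*^*@^*^*@^*@^*^*@^*^*@^*@^*^*@^

φ(*@^*^*@^*^*@^*@) expands symbol-by-symbol to ^*^ *@^ *@ ^*^ *@ ^*^ *@^ *@ ^*^ *@ ^*^ *@^ *@ ^*^ *@^; joining the 15 pieces gives the next term.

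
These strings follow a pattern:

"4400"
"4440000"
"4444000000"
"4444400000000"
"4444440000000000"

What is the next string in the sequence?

4444444000000000000

Term n consists of n+1 4's, followed by 2n 0's (n = 1, 2, …).
Setting n = 6 gives 7, 12 characters in each block.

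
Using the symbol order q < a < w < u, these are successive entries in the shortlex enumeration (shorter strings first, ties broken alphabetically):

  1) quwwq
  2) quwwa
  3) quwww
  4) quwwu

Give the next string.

The successor of quwwu increments the rightmost position that isn't already u and resets every position after it to q.

quwuq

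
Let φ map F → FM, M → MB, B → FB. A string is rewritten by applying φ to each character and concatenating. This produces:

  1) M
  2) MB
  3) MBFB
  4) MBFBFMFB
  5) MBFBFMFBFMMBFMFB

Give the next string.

Rewriting the 16 symbols of MBFBFMFBFMMBFMFB one by one yields MB FB FM FB FM MB FM FB FM MB MB FB FM MB FM FB; concatenated:

MBFBFMFBFMMBFMFBFMMBMBFBFMMBFMFB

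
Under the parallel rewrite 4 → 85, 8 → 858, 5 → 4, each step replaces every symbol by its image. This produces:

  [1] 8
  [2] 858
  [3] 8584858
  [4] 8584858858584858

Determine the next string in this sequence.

Rewriting the 16 symbols of 8584858858584858 one by one yields 858 4 858 85 858 4 858 858 4 858 4 858 85 858 4 858; concatenated:

858485885858485885848584858858584858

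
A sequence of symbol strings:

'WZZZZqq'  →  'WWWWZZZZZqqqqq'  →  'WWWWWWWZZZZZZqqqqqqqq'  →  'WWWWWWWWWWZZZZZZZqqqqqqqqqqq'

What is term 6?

Each string has the form W^{3n-2} Z^{n+3} q^{3n-1} (n = 1, 2, …).
Setting n = 6 gives 16, 9, 17 characters in each block.

WWWWWWWWWWWWWWWWZZZZZZZZZqqqqqqqqqqqqqqqqq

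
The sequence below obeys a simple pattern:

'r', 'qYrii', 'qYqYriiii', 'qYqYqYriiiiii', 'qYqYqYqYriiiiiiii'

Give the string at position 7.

qYqYqYqYqYqYriiiiiiiiiiii

Every step adds qY to the front and ii to the end of the previous string.
From qYqYqYqYriiiiiiii, 2 further steps: qYqYqYqYriiiiiiii → qYqYqYqYqYriiiiiiiiii → (answer).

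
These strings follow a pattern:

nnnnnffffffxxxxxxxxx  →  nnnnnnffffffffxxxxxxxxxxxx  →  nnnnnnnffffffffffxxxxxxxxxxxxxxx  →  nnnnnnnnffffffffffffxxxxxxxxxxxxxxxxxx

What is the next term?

The n-th term is n+2 n's then 2n f's then 3n x's, where the shown terms are n = 3, 4, 5, 6.
For the next term, n = 7, so the run lengths are 9, 14, 21.

nnnnnnnnnffffffffffffffxxxxxxxxxxxxxxxxxxxxx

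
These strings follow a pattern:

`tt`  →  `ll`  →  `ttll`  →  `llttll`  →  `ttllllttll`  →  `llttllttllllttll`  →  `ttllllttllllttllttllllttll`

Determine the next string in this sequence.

llttllttllllttllttllllttllllttllttllllttll

This is a Fibonacci-style word recurrence s(k) = s(k−2)·s(k−1): e.g. tt·ll = ttll.
Continuing: llttllttllllttll · ttllllttllllttllttllllttll gives term 8.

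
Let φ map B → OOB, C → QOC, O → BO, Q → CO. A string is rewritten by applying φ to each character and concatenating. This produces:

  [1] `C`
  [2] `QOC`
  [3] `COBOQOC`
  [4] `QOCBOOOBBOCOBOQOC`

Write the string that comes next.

Rewriting the 17 symbols of QOCBOOOBBOCOBOQOC one by one yields CO BO QOC OOB BO BO BO OOB OOB BO QOC BO OOB BO CO BO QOC; concatenated:

COBOQOCOOBBOBOBOOOBOOBBOQOCBOOOBBOCOBOQOC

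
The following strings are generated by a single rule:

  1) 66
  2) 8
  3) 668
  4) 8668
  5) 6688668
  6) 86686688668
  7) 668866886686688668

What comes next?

This is a Fibonacci-style word recurrence s(k) = s(k−2)·s(k−1): e.g. 66·8 = 668.
Continuing: 86686688668 · 668866886686688668 gives term 8.

86686688668668866886686688668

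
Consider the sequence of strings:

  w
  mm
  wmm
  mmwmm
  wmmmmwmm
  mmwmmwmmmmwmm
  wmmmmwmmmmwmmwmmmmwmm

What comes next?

mmwmmwmmmmwmmwmmmmwmmmmwmmwmmmmwmm

Each term (from the third on) is the two preceding terms concatenated in order: term 3 = w·mm = wmm.
The next term joins mmwmmwmmmmwmm and wmmmmwmmmmwmmwmmmmwmm.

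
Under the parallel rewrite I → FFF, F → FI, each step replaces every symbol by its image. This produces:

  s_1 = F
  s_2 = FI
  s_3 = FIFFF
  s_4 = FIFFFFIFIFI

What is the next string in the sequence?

Rewriting each symbol of FIFFFFIFIFI: F→FI, I→FFF, F→FI, F→FI, F→FI, F→FI, I→FFF, F→FI, I→FFF, F→FI, I→FFF, which concatenates to FI FFF FI FI FI FI FFF FI FFF FI FFF.

FIFFFFIFIFIFIFFFFIFFFFIFFF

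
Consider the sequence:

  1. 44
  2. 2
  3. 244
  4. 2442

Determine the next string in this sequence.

2442244

Each term (from the third on) is the previous term followed by the one before it: term 3 = 2·44 = 244.
Continuing: 2442 · 244 gives term 5.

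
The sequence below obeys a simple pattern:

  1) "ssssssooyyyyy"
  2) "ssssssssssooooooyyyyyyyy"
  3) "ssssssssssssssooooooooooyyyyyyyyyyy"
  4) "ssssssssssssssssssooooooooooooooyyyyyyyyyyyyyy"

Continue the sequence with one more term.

Each string has the form s^{4n+2} o^{4n-2} y^{3n+2} (n = 1, 2, …).
Setting n = 5 gives 22, 18, 17 characters in each block.

ssssssssssssssssssssssooooooooooooooooooyyyyyyyyyyyyyyyyy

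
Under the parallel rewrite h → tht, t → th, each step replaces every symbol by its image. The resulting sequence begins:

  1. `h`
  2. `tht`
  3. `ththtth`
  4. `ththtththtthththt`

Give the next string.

Replace each of the 17 characters of ththtththtthththt in place — th tht th tht th th tht th tht th th tht th tht th tht th — and concatenate.

ththtththtthththtththtthththtththtththtth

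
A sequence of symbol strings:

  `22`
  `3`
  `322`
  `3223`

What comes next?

3223322

From term 3 onward, concatenate the last term with the second-to-last: 3·22 = 322, 322·3 = 3223, …
Continuing: 3223 · 322 gives term 5.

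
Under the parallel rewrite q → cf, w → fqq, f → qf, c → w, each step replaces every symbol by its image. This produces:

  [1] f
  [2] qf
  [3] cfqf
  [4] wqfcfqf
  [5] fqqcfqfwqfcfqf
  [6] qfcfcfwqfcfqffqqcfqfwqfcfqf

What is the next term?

Applying the rule to each of the 27 symbols of qfcfcfwqfcfqffqqcfqfwqfcfqf gives the pieces cf qf w qf w qf fqq cf qf w qf cf qf qf cf cf w qf cf qf fqq cf qf w qf cf qf, which concatenate to the answer.

cfqfwqfwqffqqcfqfwqfcfqfqfcfcfwqfcfqffqqcfqfwqfcfqf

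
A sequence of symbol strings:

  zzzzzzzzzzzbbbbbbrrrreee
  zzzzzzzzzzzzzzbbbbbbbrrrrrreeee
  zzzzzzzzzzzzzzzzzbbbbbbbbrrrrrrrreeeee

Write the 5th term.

zzzzzzzzzzzzzzzzzzzzzzzbbbbbbbbbbrrrrrrrrrrrreeeeeee

The n-th term is 3n+2 z's then n+3 b's then 2n-2 r's then n e's, where the shown terms are n = 3, 4, 5.
For term 5, n = 7, so the run lengths are 23, 10, 12, 7.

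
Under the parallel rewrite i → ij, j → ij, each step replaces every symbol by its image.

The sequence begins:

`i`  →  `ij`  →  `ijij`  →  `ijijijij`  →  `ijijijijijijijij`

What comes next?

ijijijijijijijijijijijijijijijij

Applying the rule to each of the 16 symbols of ijijijijijijijij gives the pieces ij ij ij ij ij ij ij ij ij ij ij ij ij ij ij ij, which concatenate to the answer.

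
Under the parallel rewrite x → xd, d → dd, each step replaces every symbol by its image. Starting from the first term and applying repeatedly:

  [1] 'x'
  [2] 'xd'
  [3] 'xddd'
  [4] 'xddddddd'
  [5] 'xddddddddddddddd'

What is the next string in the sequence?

Replace each of the 16 characters of xddddddddddddddd in place — xd dd dd dd dd dd dd dd dd dd dd dd dd dd dd dd — and concatenate.

xddddddddddddddddddddddddddddddd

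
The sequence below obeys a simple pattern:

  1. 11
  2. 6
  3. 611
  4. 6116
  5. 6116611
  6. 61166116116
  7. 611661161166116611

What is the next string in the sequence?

61166116116611661161166116116

Each term (from the third on) is the previous term followed by the one before it: term 3 = 6·11 = 611.
So term 8 is 611661161166116611·61166116116.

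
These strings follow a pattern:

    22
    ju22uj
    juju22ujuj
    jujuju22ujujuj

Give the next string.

jujujuju22ujujujuj

s(k+1) = ju·s(k)·uj, so each term gains ju as a prefix and uj as a suffix.
So the next term is ju·jujuju22ujujuj·uj.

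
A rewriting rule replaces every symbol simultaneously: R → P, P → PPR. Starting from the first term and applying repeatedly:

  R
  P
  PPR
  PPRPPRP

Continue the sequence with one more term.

Expanding PPRPPRP: P→PPR, P→PPR, R→P, P→PPR, P→PPR, R→P, P→PPR. Concatenated: PPR PPR P PPR PPR P PPR.

PPRPPRPPPRPPRPPPR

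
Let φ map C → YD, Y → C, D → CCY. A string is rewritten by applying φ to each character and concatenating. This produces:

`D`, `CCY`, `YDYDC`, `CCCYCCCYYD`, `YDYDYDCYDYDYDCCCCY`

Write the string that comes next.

CCCYCCCYCCCYYDCCCYCCCYCCCYYDYDYDYDC

Replace each of the 18 characters of YDYDYDCYDYDYDCCCCY in place — C CCY C CCY C CCY YD C CCY C CCY C CCY YD YD YD YD C — and concatenate.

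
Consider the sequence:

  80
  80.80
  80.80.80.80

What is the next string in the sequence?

Each string is two copies of the previous one joined by '.'.
Doubling 80.80.80.80 with '.' between the halves:

80.80.80.80.80.80.80.80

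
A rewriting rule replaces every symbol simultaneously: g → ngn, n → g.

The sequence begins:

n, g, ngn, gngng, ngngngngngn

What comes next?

Expanding ngngngngngn: n→g, g→ngn, n→g, g→ngn, n→g, g→ngn, n→g, g→ngn, n→g, g→ngn, n→g. Concatenated: g ngn g ngn g ngn g ngn g ngn g.

gngngngngngngngngngng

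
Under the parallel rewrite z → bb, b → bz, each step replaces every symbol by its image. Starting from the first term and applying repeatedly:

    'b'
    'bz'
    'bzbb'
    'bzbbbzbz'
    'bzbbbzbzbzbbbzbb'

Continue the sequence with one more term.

Replace each of the 16 characters of bzbbbzbzbzbbbzbb in place — bz bb bz bz bz bb bz bb bz bb bz bz bz bb bz bz — and concatenate.

bzbbbzbzbzbbbzbbbzbbbzbzbzbbbzbz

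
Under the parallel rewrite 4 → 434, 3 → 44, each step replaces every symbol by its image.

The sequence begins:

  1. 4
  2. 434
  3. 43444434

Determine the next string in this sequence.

Apply φ to 43444434 symbol by symbol: 4→434, 3→44, 4→434, 4→434, 4→434, 4→434, 3→44, 4→434; joined: 434 44 434 434 434 434 44 434.

4344443443443443444434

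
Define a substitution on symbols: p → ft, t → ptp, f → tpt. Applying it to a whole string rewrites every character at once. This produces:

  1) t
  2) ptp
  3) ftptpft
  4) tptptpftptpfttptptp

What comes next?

Rewriting the 19 symbols of tptptpftptpfttptptp one by one yields ptp ft ptp ft ptp ft tpt ptp ft ptp ft tpt ptp ptp ft ptp ft ptp ft; concatenated:

ptpftptpftptpfttptptpftptpfttptptpptpftptpftptpft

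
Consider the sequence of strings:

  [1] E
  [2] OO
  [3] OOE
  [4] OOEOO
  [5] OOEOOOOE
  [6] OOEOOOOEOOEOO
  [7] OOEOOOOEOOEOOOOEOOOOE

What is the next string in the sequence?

OOEOOOOEOOEOOOOEOOOOEOOEOOOOEOOEOO

From term 3 onward, concatenate the last term with the second-to-last: OO·E = OOE, OOE·OO = OOEOO, …
Continuing: OOEOOOOEOOEOOOOEOOOOE · OOEOOOOEOOEOO gives term 8.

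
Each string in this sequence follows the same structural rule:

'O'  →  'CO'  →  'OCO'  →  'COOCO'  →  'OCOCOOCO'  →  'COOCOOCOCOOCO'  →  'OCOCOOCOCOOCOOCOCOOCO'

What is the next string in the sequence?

This is a Fibonacci-style word recurrence s(k) = s(k−2)·s(k−1): e.g. O·CO = OCO.
Continuing: COOCOOCOCOOCO · OCOCOOCOCOOCOOCOCOOCO gives term 8.

COOCOOCOCOOCOOCOCOOCOCOOCOOCOCOOCO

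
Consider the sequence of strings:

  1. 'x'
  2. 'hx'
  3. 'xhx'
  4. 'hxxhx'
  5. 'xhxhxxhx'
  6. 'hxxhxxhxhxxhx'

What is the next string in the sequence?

xhxhxxhxhxxhxxhxhxxhx

Each term (from the third on) is the two preceding terms concatenated in order: term 3 = x·hx = xhx.
So term 7 is xhxhxxhx·hxxhxxhxhxxhx.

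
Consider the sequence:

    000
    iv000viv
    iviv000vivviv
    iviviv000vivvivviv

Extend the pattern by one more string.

iviviviv000vivvivvivviv

s(k+1) = iv·s(k)·viv, so each term gains iv as a prefix and viv as a suffix.
One more step from iviviv000vivvivviv gives the answer.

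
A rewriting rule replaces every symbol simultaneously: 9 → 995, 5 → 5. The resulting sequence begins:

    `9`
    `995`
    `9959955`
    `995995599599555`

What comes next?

Rewriting the 15 symbols of 995995599599555 one by one yields 995 995 5 995 995 5 5 995 995 5 995 995 5 5 5; concatenated:

9959955995995559959955995995555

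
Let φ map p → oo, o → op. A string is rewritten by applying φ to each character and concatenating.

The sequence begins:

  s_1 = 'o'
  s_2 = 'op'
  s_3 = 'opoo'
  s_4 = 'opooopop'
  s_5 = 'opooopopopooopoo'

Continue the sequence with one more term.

φ(opooopopopooopoo) expands symbol-by-symbol to op oo op op op oo op oo op oo op op op oo op op; joining the 16 pieces gives the next term.

opooopopopooopooopooopopopooopop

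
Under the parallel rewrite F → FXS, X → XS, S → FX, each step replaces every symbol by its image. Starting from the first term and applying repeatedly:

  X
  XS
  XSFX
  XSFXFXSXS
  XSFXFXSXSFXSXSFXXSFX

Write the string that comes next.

Applying the rule to each of the 20 symbols of XSFXFXSXSFXSXSFXXSFX gives the pieces XS FX FXS XS FXS XS FX XS FX FXS XS FX XS FX FXS XS XS FX FXS XS, which concatenate to the answer.

XSFXFXSXSFXSXSFXXSFXFXSXSFXXSFXFXSXSXSFXFXSXS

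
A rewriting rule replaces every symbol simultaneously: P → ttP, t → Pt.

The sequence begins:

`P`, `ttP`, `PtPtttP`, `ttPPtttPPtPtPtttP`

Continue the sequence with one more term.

φ(ttPPtttPPtPtPtttP) expands symbol-by-symbol to Pt Pt ttP ttP Pt Pt Pt ttP ttP Pt ttP Pt ttP Pt Pt Pt ttP; joining the 17 pieces gives the next term.

PtPtttPttPPtPtPtttPttPPtttPPtttPPtPtPtttP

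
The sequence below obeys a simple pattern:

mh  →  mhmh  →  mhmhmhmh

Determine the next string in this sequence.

mhmhmhmhmhmhmhmh

Every step duplicates the string.
So the next term is two copies of mhmhmhmh.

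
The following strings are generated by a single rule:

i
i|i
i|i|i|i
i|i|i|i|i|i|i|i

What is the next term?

i|i|i|i|i|i|i|i|i|i|i|i|i|i|i|i

Every step duplicates the string with '|' between the halves.
One more doubling of i|i|i|i|i|i|i|i gives the answer.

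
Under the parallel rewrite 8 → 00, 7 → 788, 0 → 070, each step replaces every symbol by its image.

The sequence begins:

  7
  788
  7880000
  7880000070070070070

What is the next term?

7880000070070070070070788070070788070070788070070788070

Applying the rule to each of the 19 symbols of 7880000070070070070 gives the pieces 788 00 00 070 070 070 070 070 788 070 070 788 070 070 788 070 070 788 070, which concatenate to the answer.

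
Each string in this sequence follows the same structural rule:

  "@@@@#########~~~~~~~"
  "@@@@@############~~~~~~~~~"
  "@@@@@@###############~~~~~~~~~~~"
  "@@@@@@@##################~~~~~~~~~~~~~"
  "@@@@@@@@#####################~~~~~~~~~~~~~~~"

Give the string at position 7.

@@@@@@@@@@###########################~~~~~~~~~~~~~~~~~~~

Each string has the form @^{n+1} #^{3n} ~^{2n+1}, where the shown terms are n = 3, 4, 5, 6, 7.
Setting n = 9 gives 10, 27, 19 characters in each block.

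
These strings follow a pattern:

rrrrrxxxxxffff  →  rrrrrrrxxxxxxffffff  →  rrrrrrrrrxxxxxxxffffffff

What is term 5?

Term n consists of 2n+1 r's, followed by n+3 x's, followed by 2n f's, where the shown terms are n = 2, 3, 4.
At n = 6 the blocks have lengths 13, 9, 12.

rrrrrrrrrrrrrxxxxxxxxxffffffffffff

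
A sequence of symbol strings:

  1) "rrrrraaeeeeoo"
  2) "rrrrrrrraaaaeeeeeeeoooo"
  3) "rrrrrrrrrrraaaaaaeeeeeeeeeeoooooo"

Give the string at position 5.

Each string has the form r^{3n+2} a^{2n} e^{3n+1} o^{2n} (n = 1, 2, …).
Setting n = 5 gives 17, 10, 16, 10 characters in each block.

rrrrrrrrrrrrrrrrraaaaaaaaaaeeeeeeeeeeeeeeeeoooooooooo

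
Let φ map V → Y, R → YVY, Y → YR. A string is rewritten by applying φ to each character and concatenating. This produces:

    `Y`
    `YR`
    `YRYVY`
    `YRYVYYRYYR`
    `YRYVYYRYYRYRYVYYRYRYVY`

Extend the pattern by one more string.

Rewriting the 22 symbols of YRYVYYRYYRYRYVYYRYRYVY one by one yields YR YVY YR Y YR YR YVY YR YR YVY YR YVY YR Y YR YR YVY YR YVY YR Y YR; concatenated:

YRYVYYRYYRYRYVYYRYRYVYYRYVYYRYYRYRYVYYRYVYYRYYR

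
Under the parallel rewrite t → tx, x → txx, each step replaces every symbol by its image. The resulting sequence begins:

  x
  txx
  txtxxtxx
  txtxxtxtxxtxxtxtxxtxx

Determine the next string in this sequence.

φ(txtxxtxtxxtxxtxtxxtxx) expands symbol-by-symbol to tx txx tx txx txx tx txx tx txx txx tx txx txx tx txx tx txx txx tx txx txx; joining the 21 pieces gives the next term.

txtxxtxtxxtxxtxtxxtxtxxtxxtxtxxtxxtxtxxtxtxxtxxtxtxxtxx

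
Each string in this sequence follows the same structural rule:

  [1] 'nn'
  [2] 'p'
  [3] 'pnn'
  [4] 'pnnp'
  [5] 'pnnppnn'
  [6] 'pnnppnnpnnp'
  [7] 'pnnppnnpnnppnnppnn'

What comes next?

pnnppnnpnnppnnppnnpnnppnnpnnp

From term 3 onward, concatenate the last term with the second-to-last: p·nn = pnn, pnn·p = pnnp, …
So term 8 is pnnppnnpnnppnnppnn·pnnppnnpnnp.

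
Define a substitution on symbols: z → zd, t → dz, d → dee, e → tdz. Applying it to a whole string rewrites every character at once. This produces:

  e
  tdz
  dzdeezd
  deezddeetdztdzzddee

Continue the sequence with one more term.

Applying the rule to each of the 19 symbols of deezddeetdztdzzddee gives the pieces dee tdz tdz zd dee dee tdz tdz dz dee zd dz dee zd zd dee dee tdz tdz, which concatenate to the answer.

deetdztdzzddeedeetdztdzdzdeezddzdeezdzddeedeetdztdz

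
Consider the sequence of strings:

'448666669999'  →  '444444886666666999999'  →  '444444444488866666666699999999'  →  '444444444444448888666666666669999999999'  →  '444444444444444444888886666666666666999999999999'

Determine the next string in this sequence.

444444444444444444444488888866666666666666699999999999999

Term n consists of 4n-2 4's, followed by n 8's, followed by 2n+3 6's, followed by 2n+2 9's (n = 1, 2, …).
For the next term, n = 6, so the run lengths are 22, 6, 15, 14.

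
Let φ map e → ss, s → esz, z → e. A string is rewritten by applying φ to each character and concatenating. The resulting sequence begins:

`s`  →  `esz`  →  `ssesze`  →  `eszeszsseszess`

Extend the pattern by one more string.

sseszesseszeeszeszsseszesseszesz

Applying the rule to each of the 14 symbols of eszeszsseszess gives the pieces ss esz e ss esz e esz esz ss esz e ss esz esz, which concatenate to the answer.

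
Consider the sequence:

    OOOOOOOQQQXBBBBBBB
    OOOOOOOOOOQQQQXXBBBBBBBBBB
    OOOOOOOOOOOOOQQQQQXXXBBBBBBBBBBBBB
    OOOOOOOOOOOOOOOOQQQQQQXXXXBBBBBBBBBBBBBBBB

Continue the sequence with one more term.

Each string has the form O^{3n-2} Q^{n} X^{n-2} B^{3n-2}, where the shown terms are n = 3, 4, 5, 6.
For the next term, n = 7, so the run lengths are 19, 7, 5, 19.

OOOOOOOOOOOOOOOOOOOQQQQQQQXXXXXBBBBBBBBBBBBBBBBBBB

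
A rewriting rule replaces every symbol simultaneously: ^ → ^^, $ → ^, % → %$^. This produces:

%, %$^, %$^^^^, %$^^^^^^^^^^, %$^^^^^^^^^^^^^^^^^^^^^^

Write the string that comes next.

%$^^^^^^^^^^^^^^^^^^^^^^^^^^^^^^^^^^^^^^^^^^^^^^

φ(%$^^^^^^^^^^^^^^^^^^^^^^) expands symbol-by-symbol to %$^ ^ ^^ ^^ ^^ ^^ ^^ ^^ ^^ ^^ ^^ ^^ ^^ ^^ ^^ ^^ ^^ ^^ ^^ ^^ ^^ ^^ ^^ ^^; joining the 24 pieces gives the next term.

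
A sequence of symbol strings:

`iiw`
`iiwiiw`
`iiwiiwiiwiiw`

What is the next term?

Each string is two copies of the previous one concatenated.
One more doubling of iiwiiwiiwiiw gives the answer.

iiwiiwiiwiiwiiwiiwiiwiiw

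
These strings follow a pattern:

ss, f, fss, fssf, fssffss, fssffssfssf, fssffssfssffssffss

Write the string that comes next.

fssffssfssffssffssfssffssfssf

This is a Fibonacci-style word recurrence s(k) = s(k−1)·s(k−2): e.g. f·ss = fss.
Continuing: fssffssfssffssffss · fssffssfssf gives term 8.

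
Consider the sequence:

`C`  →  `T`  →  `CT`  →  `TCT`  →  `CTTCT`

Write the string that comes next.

Each term (from the third on) is the two preceding terms concatenated in order: term 3 = C·T = CT.
The next term joins TCT and CTTCT.

TCTCTTCT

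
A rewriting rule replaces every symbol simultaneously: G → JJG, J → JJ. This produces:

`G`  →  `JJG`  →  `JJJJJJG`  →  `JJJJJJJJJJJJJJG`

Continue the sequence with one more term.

Rewriting the 15 symbols of JJJJJJJJJJJJJJG one by one yields JJ JJ JJ JJ JJ JJ JJ JJ JJ JJ JJ JJ JJ JJ JJG; concatenated:

JJJJJJJJJJJJJJJJJJJJJJJJJJJJJJG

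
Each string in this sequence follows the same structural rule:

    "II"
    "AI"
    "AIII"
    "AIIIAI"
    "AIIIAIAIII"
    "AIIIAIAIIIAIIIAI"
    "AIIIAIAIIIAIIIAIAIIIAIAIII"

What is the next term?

From term 3 onward, concatenate the last term with the second-to-last: AI·II = AIII, AIII·AI = AIIIAI, …
Continuing: AIIIAIAIIIAIIIAIAIIIAIAIII · AIIIAIAIIIAIIIAI gives term 8.

AIIIAIAIIIAIIIAIAIIIAIAIIIAIIIAIAIIIAIIIAI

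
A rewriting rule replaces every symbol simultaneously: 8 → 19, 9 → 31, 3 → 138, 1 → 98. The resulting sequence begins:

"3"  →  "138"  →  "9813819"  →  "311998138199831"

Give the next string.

Rewriting the 15 symbols of 311998138199831 one by one yields 138 98 98 31 31 19 98 138 19 98 31 31 19 138 98; concatenated:

138989831311998138199831311913898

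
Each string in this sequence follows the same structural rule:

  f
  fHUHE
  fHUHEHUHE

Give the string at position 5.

fHUHEHUHEHUHEHUHE

Each term is the previous one with HUHE appended.
From fHUHEHUHE, 2 further steps: fHUHEHUHE → fHUHEHUHEHUHE → (answer).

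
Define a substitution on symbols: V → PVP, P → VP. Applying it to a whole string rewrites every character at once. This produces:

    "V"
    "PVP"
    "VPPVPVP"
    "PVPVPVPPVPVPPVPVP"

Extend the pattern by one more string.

φ(PVPVPVPPVPVPPVPVP) expands symbol-by-symbol to VP PVP VP PVP VP PVP VP VP PVP VP PVP VP VP PVP VP PVP VP; joining the 17 pieces gives the next term.

VPPVPVPPVPVPPVPVPVPPVPVPPVPVPVPPVPVPPVPVP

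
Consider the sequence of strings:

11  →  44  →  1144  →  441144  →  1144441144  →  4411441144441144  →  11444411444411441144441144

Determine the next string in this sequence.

441144114444114411444411444411441144441144

Each term (from the third on) is the two preceding terms concatenated in order: term 3 = 11·44 = 1144.
So term 8 is 4411441144441144·11444411444411441144441144.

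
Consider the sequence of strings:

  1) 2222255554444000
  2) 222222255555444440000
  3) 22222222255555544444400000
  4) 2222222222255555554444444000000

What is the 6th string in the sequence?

22222222222222255555555544444444400000000

Term n consists of 2n+1 2's, followed by n+2 5's, followed by n+2 4's, followed by n+1 0's, where the shown terms are n = 2, 3, 4, 5.
At n = 7 the blocks have lengths 15, 9, 9, 8.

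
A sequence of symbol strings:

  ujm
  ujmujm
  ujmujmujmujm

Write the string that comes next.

s(k+1) = s(k)·s(k) — each term doubles the last.
Doubling ujmujmujmujm:

ujmujmujmujmujmujmujmujm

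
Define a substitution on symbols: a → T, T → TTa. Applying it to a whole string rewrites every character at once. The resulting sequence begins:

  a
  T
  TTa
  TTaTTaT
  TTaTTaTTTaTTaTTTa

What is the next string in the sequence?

TTaTTaTTTaTTaTTTaTTaTTaTTTaTTaTTTaTTaTTaT

φ(TTaTTaTTTaTTaTTTa) expands symbol-by-symbol to TTa TTa T TTa TTa T TTa TTa TTa T TTa TTa T TTa TTa TTa T; joining the 17 pieces gives the next term.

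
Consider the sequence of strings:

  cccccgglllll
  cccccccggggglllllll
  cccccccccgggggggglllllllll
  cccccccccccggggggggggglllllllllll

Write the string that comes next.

cccccccccccccgggggggggggggglllllllllllll

Reading off run lengths: c runs 5, 7, 9, 11; g runs 2, 5, 8, 11; l runs 5, 7, 9, 11 — each is linear in n (n = 1, 2, …).
Setting n = 5 gives 13, 14, 13 characters in each block.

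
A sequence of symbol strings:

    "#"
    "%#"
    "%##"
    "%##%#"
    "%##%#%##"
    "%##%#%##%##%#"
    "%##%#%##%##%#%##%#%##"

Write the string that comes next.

Each term (from the third on) is the previous term followed by the one before it: term 3 = %#·# = %##.
The next term joins %##%#%##%##%#%##%#%## and %##%#%##%##%#.

%##%#%##%##%#%##%#%##%##%#%##%##%#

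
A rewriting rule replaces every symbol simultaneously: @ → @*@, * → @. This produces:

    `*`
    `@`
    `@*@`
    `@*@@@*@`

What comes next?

@*@@@*@@*@@*@@@*@

Apply φ to @*@@@*@ symbol by symbol: @→@*@, *→@, @→@*@, @→@*@, @→@*@, *→@, @→@*@; joined: @*@ @ @*@ @*@ @*@ @ @*@.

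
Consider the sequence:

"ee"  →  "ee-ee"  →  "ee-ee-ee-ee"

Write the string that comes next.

Every step duplicates the string with '-' between the halves.
So the next term is two copies of ee-ee-ee-ee with '-' between the halves.

ee-ee-ee-ee-ee-ee-ee-ee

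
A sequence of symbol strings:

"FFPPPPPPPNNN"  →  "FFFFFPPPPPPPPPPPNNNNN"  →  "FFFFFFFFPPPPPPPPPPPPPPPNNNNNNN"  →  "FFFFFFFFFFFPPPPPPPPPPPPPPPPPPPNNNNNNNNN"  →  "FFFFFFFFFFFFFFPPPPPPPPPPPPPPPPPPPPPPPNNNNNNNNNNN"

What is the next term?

FFFFFFFFFFFFFFFFFPPPPPPPPPPPPPPPPPPPPPPPPPPPNNNNNNNNNNNNN

Reading off run lengths: F runs 2, 5, 8, 11, 14; P runs 7, 11, 15, 19, 23; N runs 3, 5, 7, 9, 11 — each is linear in n (n = 1, 2, …).
For the next term, n = 6, so the run lengths are 17, 27, 13.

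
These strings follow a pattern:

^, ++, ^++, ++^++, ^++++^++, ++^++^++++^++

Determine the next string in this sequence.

^++++^++++^++^++++^++

From term 3 onward, concatenate the second-to-last term with the last: ^·++ = ^++, ++·^++ = ++^++, …
The next term joins ^++++^++ and ++^++^++++^++.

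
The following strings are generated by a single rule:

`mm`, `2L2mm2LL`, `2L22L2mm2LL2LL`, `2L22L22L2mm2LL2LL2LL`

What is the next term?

Every step adds 2L2 to the front and 2LL to the end of the previous string.
Applying this once more to 2L22L22L2mm2LL2LL2LL:

2L22L22L22L2mm2LL2LL2LL2LL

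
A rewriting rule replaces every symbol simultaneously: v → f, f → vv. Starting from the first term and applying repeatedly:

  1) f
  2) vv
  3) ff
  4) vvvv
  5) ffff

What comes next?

Expanding ffff: f→vv, f→vv, f→vv, f→vv. Concatenated: vv vv vv vv.

vvvvvvvv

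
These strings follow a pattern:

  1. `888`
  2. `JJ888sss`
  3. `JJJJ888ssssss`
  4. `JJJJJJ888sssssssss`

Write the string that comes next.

Every step adds JJ to the front and sss to the end of the previous string.
Applying this once more to JJJJJJ888sssssssss:

JJJJJJJJ888ssssssssssss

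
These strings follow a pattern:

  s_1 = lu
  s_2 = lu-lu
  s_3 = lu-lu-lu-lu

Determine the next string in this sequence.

Each string is two copies of the previous one joined by '-'.
Doubling lu-lu-lu-lu with '-' between the halves:

lu-lu-lu-lu-lu-lu-lu-lu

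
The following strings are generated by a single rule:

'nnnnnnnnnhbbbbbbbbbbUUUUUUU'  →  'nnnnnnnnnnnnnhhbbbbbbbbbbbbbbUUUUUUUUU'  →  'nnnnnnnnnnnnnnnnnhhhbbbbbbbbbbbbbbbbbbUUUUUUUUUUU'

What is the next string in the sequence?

The n-th term is 4n+1 n's then n-1 h's then 4n+2 b's then 2n+3 U's, where the shown terms are n = 2, 3, 4.
Setting n = 5 gives 21, 4, 22, 13 characters in each block.

nnnnnnnnnnnnnnnnnnnnnhhhhbbbbbbbbbbbbbbbbbbbbbbUUUUUUUUUUUUU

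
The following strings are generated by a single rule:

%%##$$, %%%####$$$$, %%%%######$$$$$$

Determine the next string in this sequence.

%%%%%########$$$$$$$$

Each string has the form %^{n+1} #^{2n} $^{2n} (n = 1, 2, …).
At n = 4 the blocks have lengths 5, 8, 8.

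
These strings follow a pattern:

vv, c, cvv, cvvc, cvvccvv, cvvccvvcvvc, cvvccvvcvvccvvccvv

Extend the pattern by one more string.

This is a Fibonacci-style word recurrence s(k) = s(k−1)·s(k−2): e.g. c·vv = cvv.
Continuing: cvvccvvcvvccvvccvv · cvvccvvcvvc gives term 8.

cvvccvvcvvccvvccvvcvvccvvcvvc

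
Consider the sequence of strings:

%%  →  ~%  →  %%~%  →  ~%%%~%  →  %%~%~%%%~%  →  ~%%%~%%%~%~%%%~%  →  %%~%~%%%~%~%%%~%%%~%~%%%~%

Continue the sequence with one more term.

This is a Fibonacci-style word recurrence s(k) = s(k−2)·s(k−1): e.g. %%·~% = %%~%.
The next term joins ~%%%~%%%~%~%%%~% and %%~%~%%%~%~%%%~%%%~%~%%%~%.

~%%%~%%%~%~%%%~%%%~%~%%%~%~%%%~%%%~%~%%%~%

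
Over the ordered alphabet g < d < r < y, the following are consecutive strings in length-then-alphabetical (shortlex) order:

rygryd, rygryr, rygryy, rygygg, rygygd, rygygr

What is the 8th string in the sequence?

Stepping forward 2 times from rygygr: rygygr → rygygy, then the target.

rygydg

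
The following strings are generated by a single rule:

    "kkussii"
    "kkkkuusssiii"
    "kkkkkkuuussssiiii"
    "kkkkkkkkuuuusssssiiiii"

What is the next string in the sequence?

kkkkkkkkkkuuuuussssssiiiiii

Each string has the form k^{2n} u^{n} s^{n+1} i^{n+1} (n = 1, 2, …).
Setting n = 5 gives 10, 5, 6, 6 characters in each block.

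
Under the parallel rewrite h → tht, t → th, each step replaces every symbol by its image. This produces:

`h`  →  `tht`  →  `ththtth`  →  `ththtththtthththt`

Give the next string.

Rewriting the 17 symbols of ththtththtthththt one by one yields th tht th tht th th tht th tht th th tht th tht th tht th; concatenated:

ththtththtthththtththtthththtththtththtth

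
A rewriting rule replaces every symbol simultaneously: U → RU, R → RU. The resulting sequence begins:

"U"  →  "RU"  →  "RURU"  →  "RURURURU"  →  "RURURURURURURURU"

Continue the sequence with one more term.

Rewriting the 16 symbols of RURURURURURURURU one by one yields RU RU RU RU RU RU RU RU RU RU RU RU RU RU RU RU; concatenated:

RURURURURURURURURURURURURURURURU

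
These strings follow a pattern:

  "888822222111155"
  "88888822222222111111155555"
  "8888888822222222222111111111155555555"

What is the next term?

Reading off run lengths: 8 runs 4, 6, 8; 2 runs 5, 8, 11; 1 runs 4, 7, 10; 5 runs 2, 5, 8 — each is linear in n (n = 1, 2, …).
At n = 4 the blocks have lengths 10, 14, 13, 11.

888888888822222222222222111111111111155555555555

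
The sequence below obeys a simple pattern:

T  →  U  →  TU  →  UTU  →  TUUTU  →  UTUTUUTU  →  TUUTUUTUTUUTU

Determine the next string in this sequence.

Each term (from the third on) is the two preceding terms concatenated in order: term 3 = T·U = TU.
The next term joins UTUTUUTU and TUUTUUTUTUUTU.

UTUTUUTUTUUTUUTUTUUTU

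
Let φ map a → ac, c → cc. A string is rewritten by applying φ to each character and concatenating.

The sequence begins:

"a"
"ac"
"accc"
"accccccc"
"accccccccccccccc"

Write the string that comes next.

accccccccccccccccccccccccccccccc

Replace each of the 16 characters of accccccccccccccc in place — ac cc cc cc cc cc cc cc cc cc cc cc cc cc cc cc — and concatenate.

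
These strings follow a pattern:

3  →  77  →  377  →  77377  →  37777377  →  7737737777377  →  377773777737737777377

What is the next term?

7737737777377377773777737737777377

Each term (from the third on) is the two preceding terms concatenated in order: term 3 = 3·77 = 377.
Continuing: 7737737777377 · 377773777737737777377 gives term 8.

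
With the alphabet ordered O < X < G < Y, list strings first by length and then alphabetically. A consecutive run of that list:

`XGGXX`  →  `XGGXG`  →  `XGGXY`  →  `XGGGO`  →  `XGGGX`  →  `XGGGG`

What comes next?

The successor of XGGGG increments the rightmost position that isn't already Y and resets every position after it to O.

XGGGY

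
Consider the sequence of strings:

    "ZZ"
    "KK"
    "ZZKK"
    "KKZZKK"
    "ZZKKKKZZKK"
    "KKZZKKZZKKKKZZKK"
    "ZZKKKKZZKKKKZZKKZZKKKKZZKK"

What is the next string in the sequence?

KKZZKKZZKKKKZZKKZZKKKKZZKKKKZZKKZZKKKKZZKK

This is a Fibonacci-style word recurrence s(k) = s(k−2)·s(k−1): e.g. ZZ·KK = ZZKK.
The next term joins KKZZKKZZKKKKZZKK and ZZKKKKZZKKKKZZKKZZKKKKZZKK.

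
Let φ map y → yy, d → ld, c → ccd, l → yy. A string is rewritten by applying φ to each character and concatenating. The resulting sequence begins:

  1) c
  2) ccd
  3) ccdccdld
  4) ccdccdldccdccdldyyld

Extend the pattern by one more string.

Replace each of the 20 characters of ccdccdldccdccdldyyld in place — ccd ccd ld ccd ccd ld yy ld ccd ccd ld ccd ccd ld yy ld yy yy yy ld — and concatenate.

ccdccdldccdccdldyyldccdccdldccdccdldyyldyyyyyyld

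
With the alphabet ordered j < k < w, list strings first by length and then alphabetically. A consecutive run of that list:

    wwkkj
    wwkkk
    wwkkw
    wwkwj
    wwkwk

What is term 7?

Continuing the enumeration 2 steps past wwkwk: wwkwk → wwkww → (answer).

wwwjj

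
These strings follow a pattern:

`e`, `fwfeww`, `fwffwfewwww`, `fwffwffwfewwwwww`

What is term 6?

s(k+1) = fwf·s(k)·ww, so each term gains fwf as a prefix and ww as a suffix.
From fwffwffwfewwwwww, 2 further steps: fwffwffwfewwwwww → fwffwffwffwfewwwwwwww → (answer).

fwffwffwffwffwfewwwwwwwwww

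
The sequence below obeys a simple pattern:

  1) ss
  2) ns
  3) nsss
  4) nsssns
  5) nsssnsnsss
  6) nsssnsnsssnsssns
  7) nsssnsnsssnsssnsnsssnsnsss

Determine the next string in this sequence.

nsssnsnsssnsssnsnsssnsnsssnsssnsnsssnsssns

From term 3 onward, concatenate the last term with the second-to-last: ns·ss = nsss, nsss·ns = nsssns, …
Continuing: nsssnsnsssnsssnsnsssnsnsss · nsssnsnsssnsssns gives term 8.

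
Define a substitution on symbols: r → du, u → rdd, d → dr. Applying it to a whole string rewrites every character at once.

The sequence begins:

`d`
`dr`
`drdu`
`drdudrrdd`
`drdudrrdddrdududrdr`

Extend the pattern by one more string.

drdudrrdddrdududrdrdrdudrrdddrrdddrdudrdu

Applying the rule to each of the 19 symbols of drdudrrdddrdududrdr gives the pieces dr du dr rdd dr du du dr dr dr du dr rdd dr rdd dr du dr du, which concatenate to the answer.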